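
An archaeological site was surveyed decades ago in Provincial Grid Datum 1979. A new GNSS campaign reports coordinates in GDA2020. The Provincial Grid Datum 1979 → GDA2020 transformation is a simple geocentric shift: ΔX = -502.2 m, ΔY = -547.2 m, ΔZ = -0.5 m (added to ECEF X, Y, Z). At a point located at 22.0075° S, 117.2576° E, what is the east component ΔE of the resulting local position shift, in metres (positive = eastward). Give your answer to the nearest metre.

The local east axis at (φ, λ) is (−sin λ, cos λ, 0), so ΔE = −sin(117.2576°)·(-502.2) + cos(117.2576°)·(-547.2) = 697.05 m.

ΔE = 697 m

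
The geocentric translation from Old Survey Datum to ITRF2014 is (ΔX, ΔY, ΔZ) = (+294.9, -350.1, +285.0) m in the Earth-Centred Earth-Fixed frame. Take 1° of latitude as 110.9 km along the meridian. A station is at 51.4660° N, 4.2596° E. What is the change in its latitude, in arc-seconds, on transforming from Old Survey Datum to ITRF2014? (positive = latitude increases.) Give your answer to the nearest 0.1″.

Δφ = -1.0″

sin φ = 0.782239, cos φ = 0.622979, sin λ = 0.074276, cos λ = 0.997238.
North component: ΔN = −sin φ cos λ·ΔX − sin φ sin λ·ΔY + cos φ·ΔZ = −(0.782239)(0.997238)(294.9) − (0.782239)(0.074276)(-350.1) + (0.622979)(285.0) = -32.15 m.
1° of latitude spans 110900 m, so Δφ = -32.15 / 110900 × 3600 = -1.044″.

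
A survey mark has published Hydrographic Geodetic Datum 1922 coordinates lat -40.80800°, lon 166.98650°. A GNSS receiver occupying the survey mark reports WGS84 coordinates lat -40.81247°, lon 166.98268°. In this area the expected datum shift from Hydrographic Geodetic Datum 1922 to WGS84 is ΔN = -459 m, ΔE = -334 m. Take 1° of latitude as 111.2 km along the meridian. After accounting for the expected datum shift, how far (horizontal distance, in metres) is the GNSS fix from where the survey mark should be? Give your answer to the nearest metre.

40 m

Observed coordinate differences: Δφ = -0.00447°, Δλ = -0.00382°.
Converting to metres (1° lat = 111200 m, cos φ = 0.756904): observed ΔN = -497.1 m, observed ΔE = -321.5 m.
Subtracting the expected shift leaves a residual of -497.1 − (-459) = -38.1 m north and -321.5 − (-334) = 12.5 m east.
Residual distance = √((-38.1)² + 12.5²) = 40.1 m.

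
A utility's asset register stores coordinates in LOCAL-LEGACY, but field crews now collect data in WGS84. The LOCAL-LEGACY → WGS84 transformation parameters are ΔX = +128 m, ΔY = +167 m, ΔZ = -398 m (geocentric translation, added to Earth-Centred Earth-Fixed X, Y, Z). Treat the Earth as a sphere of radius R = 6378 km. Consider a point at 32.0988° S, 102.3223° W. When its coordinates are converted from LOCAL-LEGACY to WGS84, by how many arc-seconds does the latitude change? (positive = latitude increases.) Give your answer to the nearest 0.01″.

sin φ = -0.531381, cos φ = 0.847133, sin λ = -0.976963, cos λ = -0.213411.
North component: ΔN = −sin φ cos λ·ΔX − sin φ sin λ·ΔY + cos φ·ΔZ = −(-0.531381)(-0.213411)(128) − (-0.531381)(-0.976963)(167) + (0.847133)(-398) = -438.37 m.
1° of latitude spans πR/180 = 111317 m, so Δφ = -438.37 / 111317 × 3600 = -14.177″.

Δφ = -14.18″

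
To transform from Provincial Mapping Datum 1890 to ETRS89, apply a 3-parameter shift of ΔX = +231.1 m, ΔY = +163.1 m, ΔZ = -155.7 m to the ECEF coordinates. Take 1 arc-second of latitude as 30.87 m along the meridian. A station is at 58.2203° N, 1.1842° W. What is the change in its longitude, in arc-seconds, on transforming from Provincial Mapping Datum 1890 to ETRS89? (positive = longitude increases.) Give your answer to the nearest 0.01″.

Δλ = 10.32″

sin φ = 0.850079, cos φ = 0.526655, sin λ = -0.020667, cos λ = 0.999786.
East component: ΔE = −sin λ·ΔX + cos λ·ΔY = −(-0.020667)(231.1) + (0.999786)(163.1) = 167.84 m.
1° of latitude spans 3600 × 30.87 = 111132 m; at latitude φ, 1° of longitude spans that × cos φ = 58528.2 m, so Δλ = 167.84 / 58528.2 × 3600 = 10.324″.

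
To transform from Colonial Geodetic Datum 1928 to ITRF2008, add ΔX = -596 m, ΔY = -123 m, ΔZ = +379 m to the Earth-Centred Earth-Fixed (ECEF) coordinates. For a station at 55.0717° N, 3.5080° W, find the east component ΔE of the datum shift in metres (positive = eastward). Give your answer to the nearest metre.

ΔE = -159 m

The local east axis at (φ, λ) is (−sin λ, cos λ, 0), so ΔE = −sin(-3.5080°)·(-596) + cos(-3.5080°)·(-123) = -159.24 m.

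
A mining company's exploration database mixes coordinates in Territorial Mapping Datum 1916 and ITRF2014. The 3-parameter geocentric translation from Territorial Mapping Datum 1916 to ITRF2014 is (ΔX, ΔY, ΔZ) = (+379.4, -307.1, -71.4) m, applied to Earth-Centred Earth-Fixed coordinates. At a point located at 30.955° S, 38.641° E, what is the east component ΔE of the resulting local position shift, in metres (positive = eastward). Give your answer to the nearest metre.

ΔE = -477 m

The local east axis at (φ, λ) is (−sin λ, cos λ, 0), so ΔE = −sin(38.641°)·379.4 + cos(38.641°)·(-307.1) = -476.78 m.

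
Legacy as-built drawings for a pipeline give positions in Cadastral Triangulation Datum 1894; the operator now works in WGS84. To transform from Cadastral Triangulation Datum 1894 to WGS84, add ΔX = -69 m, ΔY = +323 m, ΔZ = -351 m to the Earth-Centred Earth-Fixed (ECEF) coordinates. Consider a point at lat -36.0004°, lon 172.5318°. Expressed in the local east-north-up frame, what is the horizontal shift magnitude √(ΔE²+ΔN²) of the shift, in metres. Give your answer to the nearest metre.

381 m

The local east axis at (φ, λ) is (−sin λ, cos λ, 0), so ΔE = −sin(172.5318°)·(-69) + cos(172.5318°)·323 = -311.29 m.
The local north axis is (−sin φ cos λ, −sin φ sin λ, cos φ), giving ΔN = 40.214 + 24.677 − 283.964 = -219.07 m.
Horizontal magnitude = √(ΔE² + ΔN²) = √((-311.29)² + (-219.07)²) = 380.65 m.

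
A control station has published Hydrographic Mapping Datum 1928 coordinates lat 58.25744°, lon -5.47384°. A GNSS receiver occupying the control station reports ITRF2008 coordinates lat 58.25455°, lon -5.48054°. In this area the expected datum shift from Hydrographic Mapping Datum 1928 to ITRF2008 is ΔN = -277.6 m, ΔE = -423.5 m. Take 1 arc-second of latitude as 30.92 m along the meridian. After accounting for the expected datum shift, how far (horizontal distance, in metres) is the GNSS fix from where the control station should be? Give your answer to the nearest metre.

Observed coordinate differences: Δφ = -0.00289°, Δλ = -0.00670°.
Converting to metres (1° lat = 111312 m, cos φ = 0.526103): observed ΔN = -321.7 m, observed ΔE = -392.4 m.
Subtracting the expected shift leaves a residual of -321.7 − (-277.6) = -44.1 m north and -392.4 − (-423.5) = 31.1 m east.
Residual distance = √((-44.1)² + 31.1²) = 54.0 m.

54 m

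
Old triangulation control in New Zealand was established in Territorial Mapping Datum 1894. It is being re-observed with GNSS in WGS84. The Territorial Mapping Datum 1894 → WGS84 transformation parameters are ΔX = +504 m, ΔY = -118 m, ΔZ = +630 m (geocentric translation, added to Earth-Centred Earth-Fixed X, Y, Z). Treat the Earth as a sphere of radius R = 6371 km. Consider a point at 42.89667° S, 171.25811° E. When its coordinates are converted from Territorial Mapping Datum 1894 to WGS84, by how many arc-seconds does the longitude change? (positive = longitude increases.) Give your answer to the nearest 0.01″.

sin φ = -0.680678, cos φ = 0.732582, sin λ = 0.151983, cos λ = -0.988383.
East component: ΔE = −sin λ·ΔX + cos λ·ΔY = −(0.151983)(504) + (-0.988383)(-118) = 40.03 m.
1° of latitude spans πR/180 = 111195 m; at latitude φ, 1° of longitude spans that × cos φ = 81459.5 m, so Δλ = 40.03 / 81459.5 × 3600 = 1.769″.

Δλ = 1.77″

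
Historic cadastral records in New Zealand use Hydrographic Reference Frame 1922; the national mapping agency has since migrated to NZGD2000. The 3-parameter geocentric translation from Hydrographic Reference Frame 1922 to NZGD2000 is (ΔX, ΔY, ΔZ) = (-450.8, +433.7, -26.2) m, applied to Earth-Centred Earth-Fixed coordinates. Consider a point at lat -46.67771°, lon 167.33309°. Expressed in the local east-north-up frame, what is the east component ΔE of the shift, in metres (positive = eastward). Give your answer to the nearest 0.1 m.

ΔE = -324.3 m

The local east axis at (φ, λ) is (−sin λ, cos λ, 0), so ΔE = −sin(167.33309°)·(-450.8) + cos(167.33309°)·433.7 = -324.29 m.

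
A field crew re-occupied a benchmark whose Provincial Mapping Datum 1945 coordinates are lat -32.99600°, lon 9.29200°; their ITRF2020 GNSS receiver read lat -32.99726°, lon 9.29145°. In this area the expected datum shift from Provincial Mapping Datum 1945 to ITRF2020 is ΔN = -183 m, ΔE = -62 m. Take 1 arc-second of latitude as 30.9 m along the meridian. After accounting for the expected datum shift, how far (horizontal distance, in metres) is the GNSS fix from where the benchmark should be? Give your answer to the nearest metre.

44 m

Observed coordinate differences: Δφ = -0.00126°, Δλ = -0.00055°.
Converting to metres (1° lat = 111240 m, cos φ = 0.838709): observed ΔN = -140.2 m, observed ΔE = -51.3 m.
Subtracting the expected shift leaves a residual of -140.2 − (-183) = 42.8 m north and -51.3 − (-62) = 10.7 m east.
Residual distance = √(42.8² + 10.7²) = 44.2 m.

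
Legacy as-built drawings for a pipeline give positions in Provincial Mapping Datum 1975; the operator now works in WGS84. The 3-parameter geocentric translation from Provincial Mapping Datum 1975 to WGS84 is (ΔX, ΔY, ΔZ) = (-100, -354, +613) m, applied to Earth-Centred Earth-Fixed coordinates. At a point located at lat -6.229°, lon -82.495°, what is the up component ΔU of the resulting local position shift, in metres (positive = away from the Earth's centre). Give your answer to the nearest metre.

ΔU = 269 m

The local up (radial) axis is (cos φ cos λ, cos φ sin λ, sin φ), giving ΔU = -12.984 + 348.895 − 66.512 = 269.40 m.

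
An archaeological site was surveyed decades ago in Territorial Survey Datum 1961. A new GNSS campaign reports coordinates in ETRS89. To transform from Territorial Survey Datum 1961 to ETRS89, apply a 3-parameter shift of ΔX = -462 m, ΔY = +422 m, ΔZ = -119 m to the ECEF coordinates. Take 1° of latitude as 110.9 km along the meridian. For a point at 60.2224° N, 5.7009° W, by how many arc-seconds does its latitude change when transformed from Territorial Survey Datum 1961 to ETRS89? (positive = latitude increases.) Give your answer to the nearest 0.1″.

Δφ = 12.2″

sin φ = 0.867960, cos φ = 0.496635, sin λ = -0.099335, cos λ = 0.995054.
North component: ΔN = −sin φ cos λ·ΔX − sin φ sin λ·ΔY + cos φ·ΔZ = −(0.867960)(0.995054)(-462) − (0.867960)(-0.099335)(422) + (0.496635)(-119) = 376.30 m.
1° of latitude spans 110900 m, so Δφ = 376.30 / 110900 × 3600 = 12.215″.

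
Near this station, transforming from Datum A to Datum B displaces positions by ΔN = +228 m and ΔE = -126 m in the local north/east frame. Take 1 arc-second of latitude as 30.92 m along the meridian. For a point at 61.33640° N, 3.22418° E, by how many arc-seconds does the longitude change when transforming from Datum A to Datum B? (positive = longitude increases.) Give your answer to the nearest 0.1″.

At latitude 61.33640°, cos φ = 0.479666.
1″ of longitude at this latitude = 30.92 × cos φ = 14.8313 m, so Δλ = -126.0 / 14.8313 = -8.496″.

Δλ = -8.5″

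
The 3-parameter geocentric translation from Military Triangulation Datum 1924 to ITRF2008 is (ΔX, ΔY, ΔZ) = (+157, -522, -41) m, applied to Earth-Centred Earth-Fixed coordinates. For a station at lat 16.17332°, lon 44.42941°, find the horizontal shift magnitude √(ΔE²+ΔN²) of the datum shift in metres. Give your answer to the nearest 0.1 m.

The local east axis at (φ, λ) is (−sin λ, cos λ, 0), so ΔE = −sin(44.42941°)·157 + cos(44.42941°)·(-522) = -482.67 m.
The local north axis is (−sin φ cos λ, −sin φ sin λ, cos φ), giving ΔN = -31.229 + 101.784 − 39.377 = 31.18 m.
Horizontal magnitude = √(ΔE² + ΔN²) = √((-482.67)² + 31.18²) = 483.68 m.

483.7 m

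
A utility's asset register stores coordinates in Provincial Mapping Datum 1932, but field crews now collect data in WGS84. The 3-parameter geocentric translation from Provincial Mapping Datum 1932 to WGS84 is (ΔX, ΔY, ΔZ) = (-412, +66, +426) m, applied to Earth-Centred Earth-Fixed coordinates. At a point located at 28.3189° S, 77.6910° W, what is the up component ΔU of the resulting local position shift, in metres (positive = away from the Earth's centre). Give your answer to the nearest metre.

The local up (radial) axis is (cos φ cos λ, cos φ sin λ, sin φ), giving ΔU = -77.320 − 56.766 − 202.085 = -336.17 m.

ΔU = -336 m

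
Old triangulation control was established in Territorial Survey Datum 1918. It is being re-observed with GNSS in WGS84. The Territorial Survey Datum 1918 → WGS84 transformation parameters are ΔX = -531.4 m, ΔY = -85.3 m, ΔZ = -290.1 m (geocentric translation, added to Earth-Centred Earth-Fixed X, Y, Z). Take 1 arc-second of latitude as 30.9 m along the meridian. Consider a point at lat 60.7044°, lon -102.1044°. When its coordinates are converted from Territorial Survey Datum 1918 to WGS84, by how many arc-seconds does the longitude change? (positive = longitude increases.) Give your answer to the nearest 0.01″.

Δλ = -33.18″

sin φ = 0.872107, cos φ = 0.489315, sin λ = -0.977767, cos λ = -0.209694.
East component: ΔE = −sin λ·ΔX + cos λ·ΔY = −(-0.977767)(-531.4) + (-0.209694)(-85.3) = -501.70 m.
1° of latitude spans 3600 × 30.90 = 111240 m; at latitude φ, 1° of longitude spans that × cos φ = 54431.5 m, so Δλ = -501.70 / 54431.5 × 3600 = -33.181″.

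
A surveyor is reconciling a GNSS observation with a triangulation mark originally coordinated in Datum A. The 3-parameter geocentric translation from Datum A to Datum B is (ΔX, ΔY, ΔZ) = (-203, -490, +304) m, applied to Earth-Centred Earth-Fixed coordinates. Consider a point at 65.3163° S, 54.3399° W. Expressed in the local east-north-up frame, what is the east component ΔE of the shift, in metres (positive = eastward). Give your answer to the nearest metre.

The local east axis at (φ, λ) is (−sin λ, cos λ, 0), so ΔE = −sin(-54.3399°)·(-203) + cos(-54.3399°)·(-490) = -450.59 m.

ΔE = -451 m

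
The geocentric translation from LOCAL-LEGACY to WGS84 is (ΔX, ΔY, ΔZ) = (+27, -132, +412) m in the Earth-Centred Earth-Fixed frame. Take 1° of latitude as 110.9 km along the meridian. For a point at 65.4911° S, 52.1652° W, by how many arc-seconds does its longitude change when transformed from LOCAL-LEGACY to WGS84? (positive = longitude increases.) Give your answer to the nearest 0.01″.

sin φ = -0.909897, cos φ = 0.414835, sin λ = -0.789783, cos λ = 0.613387.
East component: ΔE = −sin λ·ΔX + cos λ·ΔY = −(-0.789783)(27) + (0.613387)(-132) = -59.64 m.
1° of latitude spans 110900 m; at latitude φ, 1° of longitude spans that × cos φ = 46005.2 m, so Δλ = -59.64 / 46005.2 × 3600 = -4.667″.

Δλ = -4.67″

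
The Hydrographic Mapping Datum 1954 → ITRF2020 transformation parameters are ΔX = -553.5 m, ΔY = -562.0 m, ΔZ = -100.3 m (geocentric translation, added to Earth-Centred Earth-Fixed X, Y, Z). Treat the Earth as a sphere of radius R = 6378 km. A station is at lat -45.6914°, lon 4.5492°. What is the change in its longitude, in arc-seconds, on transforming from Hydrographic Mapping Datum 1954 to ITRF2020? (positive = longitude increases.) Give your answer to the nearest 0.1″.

Δλ = -23.9″

sin φ = -0.715588, cos φ = 0.698523, sin λ = 0.079315, cos λ = 0.996850.
East component: ΔE = −sin λ·ΔX + cos λ·ΔY = −(0.079315)(-553.5) + (0.996850)(-562.0) = -516.33 m.
1° of latitude spans πR/180 = 111317 m; at latitude φ, 1° of longitude spans that × cos φ = 77757.5 m, so Δλ = -516.33 / 77757.5 × 3600 = -23.905″.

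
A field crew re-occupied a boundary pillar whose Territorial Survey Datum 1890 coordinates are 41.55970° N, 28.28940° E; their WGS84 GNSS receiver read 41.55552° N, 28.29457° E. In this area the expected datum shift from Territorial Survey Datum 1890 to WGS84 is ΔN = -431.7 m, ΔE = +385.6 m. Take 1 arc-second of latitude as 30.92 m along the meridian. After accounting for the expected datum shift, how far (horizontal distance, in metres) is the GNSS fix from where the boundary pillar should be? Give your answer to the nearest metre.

Observed coordinate differences: Δφ = -0.00418°, Δλ = +0.00517°.
Converting to metres (1° lat = 111312 m, cos φ = 0.748265): observed ΔN = -465.3 m, observed ΔE = 430.6 m.
Subtracting the expected shift leaves a residual of -465.3 − (-431.7) = -33.6 m north and 430.6 − (385.6) = 45.0 m east.
Residual distance = √((-33.6)² + 45.0²) = 56.2 m.

56 m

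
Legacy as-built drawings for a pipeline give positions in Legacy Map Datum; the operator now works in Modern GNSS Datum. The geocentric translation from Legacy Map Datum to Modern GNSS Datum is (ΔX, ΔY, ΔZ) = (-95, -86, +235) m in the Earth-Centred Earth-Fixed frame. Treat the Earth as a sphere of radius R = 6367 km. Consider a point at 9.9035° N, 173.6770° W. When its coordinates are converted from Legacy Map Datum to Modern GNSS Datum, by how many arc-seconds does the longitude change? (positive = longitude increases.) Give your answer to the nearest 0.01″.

sin φ = 0.171989, cos φ = 0.985099, sin λ = -0.110133, cos λ = -0.993917.
East component: ΔE = −sin λ·ΔX + cos λ·ΔY = −(-0.110133)(-95) + (-0.993917)(-86) = 75.01 m.
1° of latitude spans πR/180 = 111125 m; at latitude φ, 1° of longitude spans that × cos φ = 109469.2 m, so Δλ = 75.01 / 109469.2 × 3600 = 2.467″.

Δλ = 2.47″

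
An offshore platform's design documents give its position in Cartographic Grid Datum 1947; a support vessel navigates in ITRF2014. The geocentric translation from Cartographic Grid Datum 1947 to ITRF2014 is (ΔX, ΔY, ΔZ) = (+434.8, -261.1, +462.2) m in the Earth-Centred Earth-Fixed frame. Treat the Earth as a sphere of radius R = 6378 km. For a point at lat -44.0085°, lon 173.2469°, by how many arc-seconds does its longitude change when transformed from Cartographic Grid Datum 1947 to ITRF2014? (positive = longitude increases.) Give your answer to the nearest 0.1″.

Δλ = 9.4″

sin φ = -0.694765, cos φ = 0.719237, sin λ = 0.117591, cos λ = -0.993062.
East component: ΔE = −sin λ·ΔX + cos λ·ΔY = −(0.117591)(434.8) + (-0.993062)(-261.1) = 208.16 m.
1° of latitude spans πR/180 = 111317 m; at latitude φ, 1° of longitude spans that × cos φ = 80063.3 m, so Δλ = 208.16 / 80063.3 × 3600 = 9.360″.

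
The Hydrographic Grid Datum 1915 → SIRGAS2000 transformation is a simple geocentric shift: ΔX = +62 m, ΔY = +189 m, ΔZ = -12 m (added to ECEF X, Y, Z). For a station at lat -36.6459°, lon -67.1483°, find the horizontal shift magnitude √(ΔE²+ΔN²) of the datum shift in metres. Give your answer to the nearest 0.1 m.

At φ = -36.6459°, λ = -67.1483°: sin φ = -0.596868, cos φ = 0.802340, sin λ = -0.921513, cos λ = 0.388347.
ΔE = −sin λ·ΔX + cos λ·ΔY = −(-0.921513)·(62) + (0.388347)·(189) = 130.53 m.
ΔN = −sin φ cos λ·ΔX − sin φ sin λ·ΔY + cos φ·ΔZ = −(-0.596868)(0.388347)(62) − (-0.596868)(-0.921513)(189) + (0.802340)(-12) = -99.21 m.
Horizontal magnitude = √(ΔE² + ΔN²) = √(130.53² + (-99.21)²) = 163.96 m.

164.0 m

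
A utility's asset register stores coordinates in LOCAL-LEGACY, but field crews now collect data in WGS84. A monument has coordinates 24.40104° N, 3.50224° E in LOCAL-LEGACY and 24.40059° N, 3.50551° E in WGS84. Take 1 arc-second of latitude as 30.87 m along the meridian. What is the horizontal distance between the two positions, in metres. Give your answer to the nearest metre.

Δφ = 24.40059° − 24.40104° = -0.00045°; Δλ = 3.50551° − 3.50224° = +0.00327°.
1° of latitude = 3600 × 30.87 = 111132 m.
ΔN = Δφ × 111132 = -50.0 m; ΔE = Δλ × 111132 × cos(24.40104°) = +0.00327 × 111132 × 0.910676 = 330.9 m.
Distance = √(ΔE² + ΔN²) = √(330.9² + (-50.0)²) = 334.7 m.

335 m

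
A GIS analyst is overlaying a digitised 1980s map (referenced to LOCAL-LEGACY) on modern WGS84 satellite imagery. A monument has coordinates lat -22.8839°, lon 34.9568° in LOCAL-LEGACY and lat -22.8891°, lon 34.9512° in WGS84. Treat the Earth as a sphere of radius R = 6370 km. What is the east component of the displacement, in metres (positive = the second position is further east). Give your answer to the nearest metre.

Δφ = -22.8891° − -22.8839° = -0.0052°; Δλ = 34.9512° − 34.9568° = -0.0056°.
1° along a meridian = πR/180 = 111177 m.
ΔN = Δφ × 111177 = -578.1 m; ΔE = Δλ × 111177 × cos(-22.8839°) = -0.0056 × 111177 × 0.921295 = -573.6 m.

ΔE = -574 m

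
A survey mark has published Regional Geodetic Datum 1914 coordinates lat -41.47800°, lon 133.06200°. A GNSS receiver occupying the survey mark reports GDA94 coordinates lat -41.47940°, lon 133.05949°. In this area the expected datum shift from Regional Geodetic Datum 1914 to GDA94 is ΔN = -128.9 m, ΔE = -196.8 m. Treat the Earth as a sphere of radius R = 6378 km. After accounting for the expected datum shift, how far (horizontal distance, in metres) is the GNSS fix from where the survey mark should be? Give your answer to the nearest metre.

Observed coordinate differences: Δφ = -0.00140°, Δλ = -0.00251°.
Converting to metres (1° lat = 111317 m, cos φ = 0.749210): observed ΔN = -155.8 m, observed ΔE = -209.3 m.
Subtracting the expected shift leaves a residual of -155.8 − (-128.9) = -26.9 m north and -209.3 − (-196.8) = -12.5 m east.
Residual distance = √((-26.9)² + (-12.5)²) = 29.7 m.

30 m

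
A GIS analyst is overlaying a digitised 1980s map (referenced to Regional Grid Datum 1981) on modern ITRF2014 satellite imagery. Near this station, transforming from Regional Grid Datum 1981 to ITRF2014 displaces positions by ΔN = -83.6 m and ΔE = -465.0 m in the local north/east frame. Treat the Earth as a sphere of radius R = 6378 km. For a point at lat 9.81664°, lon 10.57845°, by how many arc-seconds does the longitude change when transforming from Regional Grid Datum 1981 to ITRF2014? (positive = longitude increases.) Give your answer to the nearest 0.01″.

Δλ = -15.26″

At latitude 9.81664°, cos φ = 0.985358.
One radian of longitude at latitude φ spans R cos φ, so Δλ = ΔE / (R cos φ) = -465.0 / (6378000 × 0.985358) = -7.3990e-05 rad = -15.262″.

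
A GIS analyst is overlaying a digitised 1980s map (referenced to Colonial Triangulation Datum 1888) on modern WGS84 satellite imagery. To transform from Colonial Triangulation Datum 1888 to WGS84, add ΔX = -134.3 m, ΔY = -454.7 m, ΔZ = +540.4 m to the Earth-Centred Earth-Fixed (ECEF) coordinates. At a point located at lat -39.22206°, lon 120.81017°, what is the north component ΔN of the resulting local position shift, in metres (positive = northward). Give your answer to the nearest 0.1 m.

ΔN = 215.2 m

At φ = -39.22206°, λ = 120.81017°: sin φ = -0.632328, cos φ = 0.774701, sin λ = 0.858869, cos λ = -0.512195.
ΔN = −sin φ cos λ·ΔX − sin φ sin λ·ΔY + cos φ·ΔZ = −(-0.632328)(-0.512195)(-134.3) − (-0.632328)(0.858869)(-454.7) + (0.774701)(540.4) = 215.20 m.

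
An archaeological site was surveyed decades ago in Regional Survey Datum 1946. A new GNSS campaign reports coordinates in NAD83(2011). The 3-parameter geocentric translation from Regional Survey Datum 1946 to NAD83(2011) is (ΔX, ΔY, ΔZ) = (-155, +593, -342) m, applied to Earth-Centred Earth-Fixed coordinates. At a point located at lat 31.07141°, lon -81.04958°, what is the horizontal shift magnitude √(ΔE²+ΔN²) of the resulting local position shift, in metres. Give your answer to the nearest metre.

At φ = 31.07141°, λ = -81.04958°: sin φ = 0.516106, cos φ = 0.856525, sin λ = -0.987823, cos λ = 0.155580.
ΔE = −sin λ·ΔX + cos λ·ΔY = −(-0.987823)·(-155) + (0.155580)·(593) = -60.85 m.
ΔN = −sin φ cos λ·ΔX − sin φ sin λ·ΔY + cos φ·ΔZ = −(0.516106)(0.155580)(-155) − (0.516106)(-0.987823)(593) + (0.856525)(-342) = 21.84 m.
Horizontal magnitude = √(ΔE² + ΔN²) = √((-60.85)² + 21.84²) = 64.65 m.

65 m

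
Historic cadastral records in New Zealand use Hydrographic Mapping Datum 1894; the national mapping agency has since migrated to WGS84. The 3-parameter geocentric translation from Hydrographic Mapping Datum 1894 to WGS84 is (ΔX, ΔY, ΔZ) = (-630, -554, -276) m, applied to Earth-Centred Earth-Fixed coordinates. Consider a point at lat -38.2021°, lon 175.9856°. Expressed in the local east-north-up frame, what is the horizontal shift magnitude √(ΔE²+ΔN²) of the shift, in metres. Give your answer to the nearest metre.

At φ = -38.2021°, λ = 175.9856°: sin φ = -0.618437, cos φ = 0.785834, sin λ = 0.070007, cos λ = -0.997546.
ΔE = −sin λ·ΔX + cos λ·ΔY = −(0.070007)·(-630) + (-0.997546)·(-554) = 596.75 m.
ΔN = −sin φ cos λ·ΔX − sin φ sin λ·ΔY + cos φ·ΔZ = −(-0.618437)(-0.997546)(-630) − (-0.618437)(0.070007)(-554) + (0.785834)(-276) = 147.78 m.
Horizontal magnitude = √(ΔE² + ΔN²) = √(596.75² + 147.78²) = 614.77 m.

615 m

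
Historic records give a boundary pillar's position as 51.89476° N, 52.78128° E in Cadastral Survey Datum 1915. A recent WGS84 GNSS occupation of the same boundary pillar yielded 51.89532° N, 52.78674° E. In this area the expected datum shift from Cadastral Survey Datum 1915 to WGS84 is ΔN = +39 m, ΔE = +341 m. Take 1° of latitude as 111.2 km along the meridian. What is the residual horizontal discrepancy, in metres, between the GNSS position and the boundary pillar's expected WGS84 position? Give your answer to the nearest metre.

41 m

Observed coordinate differences: Δφ = +0.00056°, Δλ = +0.00546°.
Converting to metres (1° lat = 111200 m, cos φ = 0.617108): observed ΔN = 62.3 m, observed ΔE = 374.7 m.
Subtracting the expected shift leaves a residual of 62.3 − (39) = 23.3 m north and 374.7 − (341) = 33.7 m east.
Residual distance = √(23.3² + 33.7²) = 40.9 m.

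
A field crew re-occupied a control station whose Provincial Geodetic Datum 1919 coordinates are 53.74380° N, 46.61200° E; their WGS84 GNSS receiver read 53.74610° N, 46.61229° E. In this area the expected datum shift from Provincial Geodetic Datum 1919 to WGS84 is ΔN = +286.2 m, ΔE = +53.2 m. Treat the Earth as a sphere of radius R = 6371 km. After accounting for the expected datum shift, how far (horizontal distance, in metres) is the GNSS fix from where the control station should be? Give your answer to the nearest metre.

46 m

Observed coordinate differences: Δφ = +0.00230°, Δλ = +0.00029°.
Converting to metres (1° lat = 111195 m, cos φ = 0.591397): observed ΔN = 255.7 m, observed ΔE = 19.1 m.
Subtracting the expected shift leaves a residual of 255.7 − (286.2) = -30.5 m north and 19.1 − (53.2) = -34.1 m east.
Residual distance = √((-30.5)² + (-34.1)²) = 45.7 m.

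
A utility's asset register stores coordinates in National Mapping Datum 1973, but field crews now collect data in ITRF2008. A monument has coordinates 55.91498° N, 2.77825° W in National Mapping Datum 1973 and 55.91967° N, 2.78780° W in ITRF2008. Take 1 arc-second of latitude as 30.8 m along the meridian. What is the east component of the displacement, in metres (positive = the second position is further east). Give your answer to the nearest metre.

ΔE = -593 m

Δφ = 55.91967° − 55.91498° = +0.00469°; Δλ = -2.78780° − -2.77825° = -0.00955°.
1° of latitude = 3600 × 30.80 = 110880 m.
ΔN = Δφ × 110880 = 520.0 m; ΔE = Δλ × 110880 × cos(55.91498°) = -0.00955 × 110880 × 0.560422 = -593.4 m.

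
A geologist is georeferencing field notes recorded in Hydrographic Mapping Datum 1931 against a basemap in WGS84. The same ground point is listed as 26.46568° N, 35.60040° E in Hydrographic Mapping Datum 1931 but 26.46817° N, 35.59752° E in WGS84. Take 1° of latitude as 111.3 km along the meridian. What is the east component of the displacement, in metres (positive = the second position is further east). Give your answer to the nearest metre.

Δφ = 26.46817° − 26.46568° = +0.00249°; Δλ = 35.59752° − 35.60040° = -0.00288°.
ΔN = Δφ × 111300 = 277.1 m; ΔE = Δλ × 111300 × cos(26.46568°) = -0.00288 × 111300 × 0.895201 = -287.0 m.

ΔE = -287 m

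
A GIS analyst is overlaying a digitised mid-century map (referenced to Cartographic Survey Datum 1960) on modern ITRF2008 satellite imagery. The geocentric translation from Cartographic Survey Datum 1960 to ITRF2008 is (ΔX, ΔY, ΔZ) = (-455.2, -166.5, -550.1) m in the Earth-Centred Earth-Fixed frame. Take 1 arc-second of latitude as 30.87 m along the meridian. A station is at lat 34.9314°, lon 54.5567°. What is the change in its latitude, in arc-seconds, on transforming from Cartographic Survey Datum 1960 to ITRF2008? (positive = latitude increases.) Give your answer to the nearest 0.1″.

sin φ = 0.572595, cos φ = 0.819838, sin λ = 0.814690, cos λ = 0.579897.
North component: ΔN = −sin φ cos λ·ΔX − sin φ sin λ·ΔY + cos φ·ΔZ = −(0.572595)(0.579897)(-455.2) − (0.572595)(0.814690)(-166.5) + (0.819838)(-550.1) = -222.18 m.
1° of latitude spans 3600 × 30.87 = 111132 m, so Δφ = -222.18 / 111132 × 3600 = -7.197″.

Δφ = -7.2″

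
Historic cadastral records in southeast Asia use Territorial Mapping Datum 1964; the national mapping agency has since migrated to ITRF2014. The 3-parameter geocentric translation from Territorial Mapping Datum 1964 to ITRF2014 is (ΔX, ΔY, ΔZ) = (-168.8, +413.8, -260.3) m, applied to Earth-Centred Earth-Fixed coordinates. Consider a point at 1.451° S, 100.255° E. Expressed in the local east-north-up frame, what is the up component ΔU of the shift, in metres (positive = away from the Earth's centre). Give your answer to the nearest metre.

ΔU = 444 m

At φ = -1.451°, λ = 100.255°: sin φ = -0.025322, cos φ = 0.999679, sin λ = 0.984025, cos λ = -0.178029.
ΔU = cos φ cos λ·ΔX + cos φ sin λ·ΔY + sin φ·ΔZ = (0.999679)(-0.178029)(-168.8) + (0.999679)(0.984025)(413.8) + (-0.025322)(-260.3) = 443.69 m.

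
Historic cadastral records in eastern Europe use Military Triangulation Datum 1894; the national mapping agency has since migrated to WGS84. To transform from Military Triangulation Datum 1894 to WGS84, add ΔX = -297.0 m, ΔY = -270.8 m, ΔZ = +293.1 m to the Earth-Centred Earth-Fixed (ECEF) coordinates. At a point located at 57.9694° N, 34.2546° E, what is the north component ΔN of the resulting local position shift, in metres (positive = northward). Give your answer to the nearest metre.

At φ = 57.9694°, λ = 34.2546°: sin φ = 0.847765, cos φ = 0.530372, sin λ = 0.562871, cos λ = 0.826545.
ΔN = −sin φ cos λ·ΔX − sin φ sin λ·ΔY + cos φ·ΔZ = −(0.847765)(0.826545)(-297.0) − (0.847765)(0.562871)(-270.8) + (0.530372)(293.1) = 492.79 m.

ΔN = 493 m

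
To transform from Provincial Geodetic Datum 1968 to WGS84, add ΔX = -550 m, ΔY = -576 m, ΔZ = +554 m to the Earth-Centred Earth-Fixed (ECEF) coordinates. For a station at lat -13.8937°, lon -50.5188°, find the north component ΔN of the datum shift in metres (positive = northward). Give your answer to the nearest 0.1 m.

ΔN = 560.6 m

At φ = -13.8937°, λ = -50.5188°: sin φ = -0.240121, cos φ = 0.970743, sin λ = -0.771833, cos λ = 0.635825.
ΔN = −sin φ cos λ·ΔX − sin φ sin λ·ΔY + cos φ·ΔZ = −(-0.240121)(0.635825)(-550) − (-0.240121)(-0.771833)(-576) + (0.970743)(554) = 560.57 m.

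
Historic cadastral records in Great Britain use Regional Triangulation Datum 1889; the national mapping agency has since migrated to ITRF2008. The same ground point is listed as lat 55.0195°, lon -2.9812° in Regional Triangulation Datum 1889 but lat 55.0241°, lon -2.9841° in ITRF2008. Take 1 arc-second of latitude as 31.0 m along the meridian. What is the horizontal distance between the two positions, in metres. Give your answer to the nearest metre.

546 m

Δφ = 55.0241° − 55.0195° = +0.0046°; Δλ = -2.9841° − -2.9812° = -0.0029°.
1° of latitude = 3600 × 31.00 = 111600 m.
ΔN = Δφ × 111600 = 513.4 m; ΔE = Δλ × 111600 × cos(55.0195°) = -0.0029 × 111600 × 0.573298 = -185.5 m.
Distance = √(ΔE² + ΔN²) = √((-185.5)² + 513.4²) = 545.9 m.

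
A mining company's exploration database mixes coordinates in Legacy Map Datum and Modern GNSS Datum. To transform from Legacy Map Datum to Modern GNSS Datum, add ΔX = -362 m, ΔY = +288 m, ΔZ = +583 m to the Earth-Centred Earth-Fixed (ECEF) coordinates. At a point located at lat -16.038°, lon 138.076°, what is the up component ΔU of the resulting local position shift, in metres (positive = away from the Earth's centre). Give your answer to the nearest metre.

ΔU = 283 m

The local up (radial) axis is (cos φ cos λ, cos φ sin λ, sin φ), giving ΔU = 258.856 + 184.936 − 161.068 = 282.72 m.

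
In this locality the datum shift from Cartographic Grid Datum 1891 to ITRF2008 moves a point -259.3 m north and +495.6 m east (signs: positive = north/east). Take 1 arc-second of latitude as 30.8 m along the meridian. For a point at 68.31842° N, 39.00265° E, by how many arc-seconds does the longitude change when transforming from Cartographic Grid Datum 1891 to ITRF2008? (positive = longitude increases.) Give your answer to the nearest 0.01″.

Δλ = 43.55″

At latitude 68.31842°, cos φ = 0.369448.
1″ of longitude at this latitude = 30.80 × cos φ = 11.3790 m, so Δλ = 495.6 / 11.3790 = 43.554″.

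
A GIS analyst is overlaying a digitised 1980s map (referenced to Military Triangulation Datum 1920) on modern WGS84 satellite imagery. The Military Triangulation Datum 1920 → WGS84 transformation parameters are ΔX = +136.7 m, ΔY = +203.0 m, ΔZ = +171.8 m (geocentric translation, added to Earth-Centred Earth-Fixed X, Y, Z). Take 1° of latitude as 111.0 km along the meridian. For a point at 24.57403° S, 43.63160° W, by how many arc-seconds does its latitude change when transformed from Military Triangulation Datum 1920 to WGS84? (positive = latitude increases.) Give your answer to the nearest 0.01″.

sin φ = -0.415869, cos φ = 0.909425, sin λ = -0.690019, cos λ = 0.723791.
North component: ΔN = −sin φ cos λ·ΔX − sin φ sin λ·ΔY + cos φ·ΔZ = −(-0.415869)(0.723791)(136.7) − (-0.415869)(-0.690019)(203.0) + (0.909425)(171.8) = 139.13 m.
1° of latitude spans 111000 m, so Δφ = 139.13 / 111000 × 3600 = 4.512″.

Δφ = 4.51″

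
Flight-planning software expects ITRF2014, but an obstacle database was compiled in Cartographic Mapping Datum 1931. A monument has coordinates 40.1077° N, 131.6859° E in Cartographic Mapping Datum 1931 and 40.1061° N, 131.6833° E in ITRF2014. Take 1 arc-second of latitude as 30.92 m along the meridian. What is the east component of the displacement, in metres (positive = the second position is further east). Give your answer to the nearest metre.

ΔE = -221 m

Δφ = 40.1061° − 40.1077° = -0.0016°; Δλ = 131.6833° − 131.6859° = -0.0026°.
1° of latitude = 3600 × 30.92 = 111312 m.
ΔN = Δφ × 111312 = -178.1 m; ΔE = Δλ × 111312 × cos(40.1077°) = -0.0026 × 111312 × 0.764835 = -221.4 m.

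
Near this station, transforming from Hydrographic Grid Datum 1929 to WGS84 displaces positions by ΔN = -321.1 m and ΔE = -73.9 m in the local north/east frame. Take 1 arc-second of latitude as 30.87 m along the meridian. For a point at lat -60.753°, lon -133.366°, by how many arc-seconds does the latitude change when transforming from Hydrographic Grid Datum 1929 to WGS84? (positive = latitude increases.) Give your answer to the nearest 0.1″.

1″ of latitude = 30.87 m, so Δφ = -321.1 / 30.87 = -10.402″.

Δφ = -10.4″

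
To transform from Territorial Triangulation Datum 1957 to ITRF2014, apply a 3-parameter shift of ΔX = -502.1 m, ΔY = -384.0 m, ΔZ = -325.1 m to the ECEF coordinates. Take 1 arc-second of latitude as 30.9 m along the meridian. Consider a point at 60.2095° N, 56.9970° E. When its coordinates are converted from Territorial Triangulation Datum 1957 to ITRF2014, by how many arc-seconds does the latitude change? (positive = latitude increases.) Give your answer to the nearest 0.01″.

sin φ = 0.867848, cos φ = 0.496830, sin λ = 0.838642, cos λ = 0.544683.
North component: ΔN = −sin φ cos λ·ΔX − sin φ sin λ·ΔY + cos φ·ΔZ = −(0.867848)(0.544683)(-502.1) − (0.867848)(0.838642)(-384.0) + (0.496830)(-325.1) = 355.30 m.
1° of latitude spans 3600 × 30.90 = 111240 m, so Δφ = 355.30 / 111240 × 3600 = 11.499″.

Δφ = 11.50″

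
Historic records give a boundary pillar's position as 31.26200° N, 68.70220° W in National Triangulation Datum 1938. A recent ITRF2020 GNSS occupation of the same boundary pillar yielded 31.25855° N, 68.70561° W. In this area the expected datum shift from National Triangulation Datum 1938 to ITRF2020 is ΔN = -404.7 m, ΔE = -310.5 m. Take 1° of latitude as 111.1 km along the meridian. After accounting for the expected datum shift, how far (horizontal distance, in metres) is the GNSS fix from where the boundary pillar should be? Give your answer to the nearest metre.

25 m

Observed coordinate differences: Δφ = -0.00345°, Δλ = -0.00341°.
Converting to metres (1° lat = 111100 m, cos φ = 0.854803): observed ΔN = -383.3 m, observed ΔE = -323.8 m.
Subtracting the expected shift leaves a residual of -383.3 − (-404.7) = 21.4 m north and -323.8 − (-310.5) = -13.3 m east.
Residual distance = √(21.4² + (-13.3)²) = 25.2 m.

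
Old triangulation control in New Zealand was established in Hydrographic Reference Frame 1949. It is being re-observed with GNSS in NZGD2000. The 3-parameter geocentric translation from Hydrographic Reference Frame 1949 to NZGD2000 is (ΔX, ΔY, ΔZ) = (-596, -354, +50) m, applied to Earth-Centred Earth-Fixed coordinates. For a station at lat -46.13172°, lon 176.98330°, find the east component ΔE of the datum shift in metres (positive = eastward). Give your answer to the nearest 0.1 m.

The local east axis at (φ, λ) is (−sin λ, cos λ, 0), so ΔE = −sin(176.98330°)·(-596) + cos(176.98330°)·(-354) = 384.88 m.

ΔE = 384.9 m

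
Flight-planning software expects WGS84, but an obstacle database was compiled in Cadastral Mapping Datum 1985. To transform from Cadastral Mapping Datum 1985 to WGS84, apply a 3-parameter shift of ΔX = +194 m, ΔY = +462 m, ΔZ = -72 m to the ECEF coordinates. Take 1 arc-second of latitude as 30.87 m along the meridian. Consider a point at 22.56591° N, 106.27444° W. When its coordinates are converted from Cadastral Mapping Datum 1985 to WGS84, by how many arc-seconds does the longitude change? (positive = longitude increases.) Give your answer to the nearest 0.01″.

Δλ = 1.99″

sin φ = 0.383746, cos φ = 0.923439, sin λ = -0.959930, cos λ = -0.280239.
East component: ΔE = −sin λ·ΔX + cos λ·ΔY = −(-0.959930)(194) + (-0.280239)(462) = 56.76 m.
1° of latitude spans 3600 × 30.87 = 111132 m; at latitude φ, 1° of longitude spans that × cos φ = 102623.6 m, so Δλ = 56.76 / 102623.6 × 3600 = 1.991″.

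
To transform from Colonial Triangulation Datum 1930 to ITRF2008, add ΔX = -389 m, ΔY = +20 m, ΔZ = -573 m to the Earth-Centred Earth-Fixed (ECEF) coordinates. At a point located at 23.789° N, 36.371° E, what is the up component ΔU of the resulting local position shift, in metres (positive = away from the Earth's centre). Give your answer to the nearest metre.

ΔU = -507 m

At φ = 23.789°, λ = 36.371°: sin φ = 0.403370, cos φ = 0.915037, sin λ = 0.593011, cos λ = 0.805194.
ΔU = cos φ cos λ·ΔX + cos φ sin λ·ΔY + sin φ·ΔZ = (0.915037)(0.805194)(-389) + (0.915037)(0.593011)(20) + (0.403370)(-573) = -506.89 m.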